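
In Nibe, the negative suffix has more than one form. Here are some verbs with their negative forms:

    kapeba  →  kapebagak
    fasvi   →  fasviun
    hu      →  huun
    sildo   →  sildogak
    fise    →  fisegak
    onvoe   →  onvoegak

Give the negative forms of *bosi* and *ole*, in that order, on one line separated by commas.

The pattern is height harmony: -un when the last vowel of the stem is a high vowel (*fasvi*, *hu*); -gak when the last vowel of the stem is a non-high vowel (*kapeba*, *sildo*, *fise*, *onvoe*).
The last vowel of *bosi* is /i/, which is a high vowel, so the suffix is -un, giving *bosiun*.
*ole*: last vowel = /e/, a non-high vowel → -gak → *olegak*.

bosiun, olegak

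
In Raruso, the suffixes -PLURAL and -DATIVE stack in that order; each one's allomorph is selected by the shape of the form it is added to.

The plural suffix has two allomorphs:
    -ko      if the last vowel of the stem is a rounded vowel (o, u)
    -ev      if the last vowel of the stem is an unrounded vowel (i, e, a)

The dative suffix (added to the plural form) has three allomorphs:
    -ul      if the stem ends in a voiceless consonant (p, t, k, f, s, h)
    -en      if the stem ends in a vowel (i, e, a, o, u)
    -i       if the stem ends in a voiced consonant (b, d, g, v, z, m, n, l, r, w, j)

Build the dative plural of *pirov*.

pirovkoen

*pirov*: last vowel = /o/, a rounded vowel → -ko → *pirovko*.
The plural form *pirovko* — final sound /o/ (a vowel) → -en → *pirovkoen*.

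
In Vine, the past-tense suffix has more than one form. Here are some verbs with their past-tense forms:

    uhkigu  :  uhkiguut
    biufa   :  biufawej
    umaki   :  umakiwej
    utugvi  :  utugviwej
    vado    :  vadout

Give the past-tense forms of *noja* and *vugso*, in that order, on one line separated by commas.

nojawej, vugsout

The alternation tracks the last vowel of the stem — -ut when the last vowel of the stem is a rounded vowel (*uhkigu*, *vado*); -wej when the last vowel of the stem is an unrounded vowel (*biufa*, *umaki*, *utugvi*).
*noja* — last vowel /a/ (an unrounded vowel) → -wej → *nojawej*.
The last vowel of *vugso* is /o/, which is a rounded vowel, so the suffix is -ut, giving *vugsout*.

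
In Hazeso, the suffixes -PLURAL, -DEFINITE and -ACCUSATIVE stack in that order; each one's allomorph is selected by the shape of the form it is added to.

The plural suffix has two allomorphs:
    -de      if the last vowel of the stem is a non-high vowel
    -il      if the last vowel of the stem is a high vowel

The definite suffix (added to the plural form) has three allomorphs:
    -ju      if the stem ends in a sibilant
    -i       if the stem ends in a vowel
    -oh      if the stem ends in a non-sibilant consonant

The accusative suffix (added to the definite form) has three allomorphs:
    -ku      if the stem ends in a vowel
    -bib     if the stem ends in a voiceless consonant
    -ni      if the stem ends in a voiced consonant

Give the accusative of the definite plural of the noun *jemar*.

jemardeiku

*jemar* — last vowel /a/ (a non-high vowel) → -de → *jemarde*.
The final sound of the plural form *jemarde* is /e/, which is a vowel, so the definite suffix is -i, giving *jemardei*.
Since the final sound of the definite form *jemardei* is /i/ (a vowel), it takes -ku, giving *jemardeiku*.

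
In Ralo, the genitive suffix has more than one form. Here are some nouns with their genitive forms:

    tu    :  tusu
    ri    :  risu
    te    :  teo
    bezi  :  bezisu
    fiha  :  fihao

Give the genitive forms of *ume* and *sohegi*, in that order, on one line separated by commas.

The suffix is conditioned by the last vowel: -su when the last vowel of the stem is a high vowel (*tu*, *ri*, *bezi*); -o when the last vowel of the stem is a non-high vowel (*te*, *fiha*).
*ume*: last vowel = /e/, a non-high vowel → -o → *umeo*.
Since the last vowel of *sohegi* is /i/ (a high vowel), it takes -su, giving *sohegisu*.

umeo, sohegisu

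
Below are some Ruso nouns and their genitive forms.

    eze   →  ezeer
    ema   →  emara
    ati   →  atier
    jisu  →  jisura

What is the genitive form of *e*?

eer

The pattern is front/back vowel harmony: -er when the last vowel of the stem is a front vowel (*eze*, *ati*); -ra when the last vowel of the stem is a back vowel (*ema*, *jisu*).
*e* — last vowel /e/ (a front vowel) → -er → *eer*.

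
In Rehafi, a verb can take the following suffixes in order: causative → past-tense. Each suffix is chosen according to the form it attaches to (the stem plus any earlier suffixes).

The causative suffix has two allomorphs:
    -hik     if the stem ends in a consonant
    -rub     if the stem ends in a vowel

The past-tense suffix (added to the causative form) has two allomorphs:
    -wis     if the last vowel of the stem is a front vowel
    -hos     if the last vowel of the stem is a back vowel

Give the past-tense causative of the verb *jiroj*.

*jiroj*: final sound = /j/, a consonant → -hik → *jirojhik*.
The causative form *jirojhik* — last vowel /i/ (a front vowel) → -wis → *jirojhikwis*.

jirojhikwis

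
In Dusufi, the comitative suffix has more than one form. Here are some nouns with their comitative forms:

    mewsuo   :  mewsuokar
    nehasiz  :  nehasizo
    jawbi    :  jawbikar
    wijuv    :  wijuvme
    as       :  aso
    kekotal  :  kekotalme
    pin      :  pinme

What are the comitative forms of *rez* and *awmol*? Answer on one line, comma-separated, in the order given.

The pattern is sibilance of the final sound: -o when the stem ends in a sibilant (*nehasiz*, *as*); -me when the stem ends in a non-sibilant consonant (*wijuv*, *kekotal*, *pin*); -kar when the stem ends in a vowel (*mewsuo*, *jawbi*).
Since the final sound of *rez* is /z/ (a sibilant), it takes -o, giving *rezo*.
The final sound of *awmol* is /l/, which is a non-sibilant consonant, so the suffix is -me, giving *awmolme*.

rezo, awmolme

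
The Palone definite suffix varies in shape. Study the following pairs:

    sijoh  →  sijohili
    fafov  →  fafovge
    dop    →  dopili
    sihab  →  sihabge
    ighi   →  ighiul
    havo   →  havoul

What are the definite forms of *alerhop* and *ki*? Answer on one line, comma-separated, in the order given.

alerhopili, kiul

The alternation tracks the final sound of the stem — -ili when the stem ends in a voiceless consonant (*sijoh*, *dop*); -ge when the stem ends in a voiced consonant (*fafov*, *sihab*); -ul when the stem ends in a vowel (*ighi*, *havo*).
Since the final sound of *alerhop* is /p/ (a voiceless consonant), it takes -ili, giving *alerhopili*.
The final sound of *ki* is /i/, which is a vowel, so the suffix is -ul, giving *kiul*.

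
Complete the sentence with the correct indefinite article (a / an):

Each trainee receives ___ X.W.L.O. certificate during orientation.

an

The indefinite article is chosen by the initial *sound* of the following word, not its spelling.
The initialism *X.W.L.O.* is read letter by letter; the first letter, X, is pronounced /ɛks/, which begins with a vowel sound.
So the article is *an*: Each trainee receives an X.W.L.O. certificate during orientation.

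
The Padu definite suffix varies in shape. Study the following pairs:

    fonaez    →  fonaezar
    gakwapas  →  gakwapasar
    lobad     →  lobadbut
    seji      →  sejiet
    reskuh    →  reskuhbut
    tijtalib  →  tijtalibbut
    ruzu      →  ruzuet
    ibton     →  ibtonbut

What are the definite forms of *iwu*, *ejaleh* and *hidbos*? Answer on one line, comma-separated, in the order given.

The alternation tracks the final sound of the stem — -ar when the stem ends in a sibilant (*fonaez*, *gakwapas*); -but when the stem ends in a non-sibilant consonant (*lobad*, *reskuh*, *tijtalib*, *ibton*); -et when the stem ends in a vowel (*seji*, *ruzu*).
*iwu*: final sound = /u/, a vowel → -et → *iwuet*.
*ejaleh*: final sound = /h/, a non-sibilant consonant → -but → *ejalehbut*.
*hidbos*: final sound = /s/, a sibilant → -ar → *hidbosar*.

iwuet, ejalehbut, hidbosar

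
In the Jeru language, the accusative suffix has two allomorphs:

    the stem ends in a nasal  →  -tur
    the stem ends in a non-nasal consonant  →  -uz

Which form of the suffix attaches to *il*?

*il* — final consonant /l/ (non-nasal) → -uz.

-uz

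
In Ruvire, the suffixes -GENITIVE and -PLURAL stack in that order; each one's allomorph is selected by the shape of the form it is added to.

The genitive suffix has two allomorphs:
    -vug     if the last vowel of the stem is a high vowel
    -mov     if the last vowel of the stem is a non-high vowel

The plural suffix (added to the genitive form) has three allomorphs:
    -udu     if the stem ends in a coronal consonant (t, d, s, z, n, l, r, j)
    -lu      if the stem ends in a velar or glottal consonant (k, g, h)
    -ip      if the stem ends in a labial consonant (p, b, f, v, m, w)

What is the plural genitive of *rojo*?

*rojo*: last vowel = /o/, a non-high vowel → -mov → *rojomov*.
The genitive form *rojomov*: final consonant = /v/, labial → -ip → *rojomovip*.

rojomovip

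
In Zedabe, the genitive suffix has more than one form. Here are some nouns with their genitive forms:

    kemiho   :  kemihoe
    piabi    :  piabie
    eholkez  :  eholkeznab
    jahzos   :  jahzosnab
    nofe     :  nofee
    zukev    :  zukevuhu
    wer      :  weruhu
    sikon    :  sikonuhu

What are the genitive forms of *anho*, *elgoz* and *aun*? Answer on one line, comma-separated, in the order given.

The alternation tracks the final sound of the stem — -nab when the stem ends in a sibilant (*eholkez*, *jahzos*); -uhu when the stem ends in a non-sibilant consonant (*zukev*, *wer*, *sikon*); -e when the stem ends in a vowel (*kemiho*, *piabi*, *nofe*).
Since the final sound of *anho* is /o/ (a vowel), it takes -e, giving *anhoe*.
Since the final sound of *elgoz* is /z/ (a sibilant), it takes -nab, giving *elgoznab*.
*aun* — final sound /n/ (a non-sibilant consonant) → -uhu → *aunuhu*.

anhoe, elgoznab, aunuhu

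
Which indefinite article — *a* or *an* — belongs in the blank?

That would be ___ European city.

The indefinite article is chosen by the initial *sound* of the following word, not its spelling.
*European* begins with the sound /jʊ/ (eu pronounced /jʊ/) — a consonant sound.
So the article is *a*: That would be a European city.

a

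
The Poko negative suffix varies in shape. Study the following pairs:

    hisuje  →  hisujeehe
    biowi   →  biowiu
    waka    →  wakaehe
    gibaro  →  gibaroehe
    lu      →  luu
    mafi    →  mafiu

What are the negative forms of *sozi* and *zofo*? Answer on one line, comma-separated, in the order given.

soziu, zofoehe

The suffix is conditioned by the last vowel: -u when the last vowel of the stem is a high vowel (*biowi*, *lu*, *mafi*); -ehe when the last vowel of the stem is a non-high vowel (*hisuje*, *waka*, *gibaro*).
Since the last vowel of *sozi* is /i/ (a high vowel), it takes -u, giving *soziu*.
*zofo* — last vowel /o/ (a non-high vowel) → -ehe → *zofoehe*.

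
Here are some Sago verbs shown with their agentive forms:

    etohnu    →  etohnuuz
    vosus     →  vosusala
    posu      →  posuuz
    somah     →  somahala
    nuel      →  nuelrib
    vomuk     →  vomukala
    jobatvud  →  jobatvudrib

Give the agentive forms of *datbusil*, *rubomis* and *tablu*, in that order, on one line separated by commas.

datbusilrib, rubomisala, tabluuz

The alternation tracks the final sound of the stem — -ala when the stem ends in a voiceless consonant (*vosus*, *somah*, *vomuk*); -rib when the stem ends in a voiced consonant (*nuel*, *jobatvud*); -uz when the stem ends in a vowel (*etohnu*, *posu*).
*datbusil*: final sound = /l/, a voiced consonant → -rib → *datbusilrib*.
*rubomis*: final sound = /s/, a voiceless consonant → -ala → *rubomisala*.
*tablu* — final sound /u/ (a vowel) → -uz → *tabluuz*.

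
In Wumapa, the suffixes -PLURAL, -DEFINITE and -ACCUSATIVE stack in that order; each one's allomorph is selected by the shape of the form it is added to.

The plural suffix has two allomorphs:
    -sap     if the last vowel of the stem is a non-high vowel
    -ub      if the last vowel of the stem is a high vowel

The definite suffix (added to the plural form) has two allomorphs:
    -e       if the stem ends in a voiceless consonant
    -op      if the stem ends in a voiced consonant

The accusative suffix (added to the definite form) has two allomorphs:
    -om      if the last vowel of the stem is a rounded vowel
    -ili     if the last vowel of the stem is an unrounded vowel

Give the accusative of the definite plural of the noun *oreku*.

Since the last vowel of *oreku* is /u/ (a high vowel), it takes -ub, giving *orekuub*.
The final consonant of the plural form *orekuub* is /b/, which is voiced, so the definite suffix is -op, giving *orekuubop*.
The last vowel of the definite form *orekuubop* is /o/, which is a rounded vowel, so the accusative suffix is -om, giving *orekuubopom*.

orekuubopom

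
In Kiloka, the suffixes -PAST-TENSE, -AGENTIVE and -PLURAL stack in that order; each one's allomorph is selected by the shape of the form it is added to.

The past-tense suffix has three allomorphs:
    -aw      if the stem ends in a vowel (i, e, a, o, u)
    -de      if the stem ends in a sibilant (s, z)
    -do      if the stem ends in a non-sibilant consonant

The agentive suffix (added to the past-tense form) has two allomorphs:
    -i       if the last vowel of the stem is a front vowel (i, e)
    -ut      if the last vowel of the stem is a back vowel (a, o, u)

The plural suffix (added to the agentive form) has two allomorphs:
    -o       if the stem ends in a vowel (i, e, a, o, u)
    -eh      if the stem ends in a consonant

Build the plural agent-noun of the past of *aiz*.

aizdeio

*aiz* — final sound /z/ (a sibilant) → -de → *aizde*.
The past-tense form *aizde*: last vowel = /e/, a front vowel → -i → *aizdei*.
The agentive form *aizdei*: final sound = /i/, a vowel → -o → *aizdeio*.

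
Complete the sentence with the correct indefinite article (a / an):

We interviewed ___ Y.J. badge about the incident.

The indefinite article is chosen by the initial *sound* of the following word, not its spelling.
The initialism *Y.J.* is read letter by letter; the first letter, Y, is pronounced /waɪ/, which begins with a consonant sound.
So the article is *a*: We interviewed a Y.J. badge about the incident.

a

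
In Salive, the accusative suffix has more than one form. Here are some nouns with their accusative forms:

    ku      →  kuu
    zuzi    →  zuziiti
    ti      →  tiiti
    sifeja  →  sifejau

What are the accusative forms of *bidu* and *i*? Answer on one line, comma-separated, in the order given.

The pattern is front/back vowel harmony: -iti when the last vowel of the stem is a front vowel (*zuzi*, *ti*); -u when the last vowel of the stem is a back vowel (*ku*, *sifeja*).
*bidu* — last vowel /u/ (a back vowel) → -u → *biduu*.
*i* — last vowel /i/ (a front vowel) → -iti → *iiti*.

biduu, iiti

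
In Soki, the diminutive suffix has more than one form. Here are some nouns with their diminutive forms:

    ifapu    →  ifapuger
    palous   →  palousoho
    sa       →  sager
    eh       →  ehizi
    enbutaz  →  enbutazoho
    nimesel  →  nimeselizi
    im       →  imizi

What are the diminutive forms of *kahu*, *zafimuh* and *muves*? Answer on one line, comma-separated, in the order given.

The alternation tracks the final sound of the stem — -oho when the stem ends in a sibilant (*palous*, *enbutaz*); -izi when the stem ends in a non-sibilant consonant (*eh*, *nimesel*, *im*); -ger when the stem ends in a vowel (*ifapu*, *sa*).
Since the final sound of *kahu* is /u/ (a vowel), it takes -ger, giving *kahuger*.
*zafimuh* — final sound /h/ (a non-sibilant consonant) → -izi → *zafimuhizi*.
*muves*: final sound = /s/, a sibilant → -oho → *muvesoho*.

kahuger, zafimuhizi, muvesoho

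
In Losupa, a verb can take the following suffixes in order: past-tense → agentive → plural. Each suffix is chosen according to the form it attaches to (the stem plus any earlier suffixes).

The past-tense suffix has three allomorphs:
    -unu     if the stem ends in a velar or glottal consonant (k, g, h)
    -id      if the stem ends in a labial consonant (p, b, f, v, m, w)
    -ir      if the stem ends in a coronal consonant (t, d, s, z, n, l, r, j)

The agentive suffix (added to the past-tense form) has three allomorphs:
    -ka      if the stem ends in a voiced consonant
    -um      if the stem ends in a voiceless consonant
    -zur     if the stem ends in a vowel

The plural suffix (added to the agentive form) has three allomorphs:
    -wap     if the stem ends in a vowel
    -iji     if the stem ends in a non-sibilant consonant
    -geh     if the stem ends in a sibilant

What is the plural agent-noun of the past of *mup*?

mupidkawap

The final consonant of *mup* is /p/, which is labial, so the past-tense suffix is -id, giving *mupid*.
Since the final sound of the past-tense form *mupid* is /d/ (a voiced consonant), it takes -ka, giving *mupidka*.
The agentive form *mupidka* — final sound /a/ (a vowel) → -wap → *mupidkawap*.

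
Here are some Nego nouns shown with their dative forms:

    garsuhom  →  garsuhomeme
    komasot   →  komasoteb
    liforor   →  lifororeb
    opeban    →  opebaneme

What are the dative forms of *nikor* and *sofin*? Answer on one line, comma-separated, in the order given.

nikoreb, sofineme

The pattern is nasality of the final consonant: -eme when the stem ends in a nasal (*garsuhom*, *opeban*); -eb when the stem ends in a non-nasal consonant (*komasot*, *liforor*).
Since the final consonant of *nikor* is /r/ (non-nasal), it takes -eb, giving *nikoreb*.
Since the final consonant of *sofin* is /n/ (a nasal), it takes -eme, giving *sofineme*.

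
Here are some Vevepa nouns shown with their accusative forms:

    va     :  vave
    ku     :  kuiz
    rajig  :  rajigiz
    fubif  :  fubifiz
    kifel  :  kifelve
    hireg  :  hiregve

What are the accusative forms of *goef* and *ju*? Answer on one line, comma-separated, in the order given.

goefve, juiz

The suffix is conditioned by the last vowel: -iz when the last vowel of the stem is a high vowel (*ku*, *rajig*, *fubif*); -ve when the last vowel of the stem is a non-high vowel (*va*, *kifel*, *hireg*).
Since the last vowel of *goef* is /e/ (a non-high vowel), it takes -ve, giving *goefve*.
Since the last vowel of *ju* is /u/ (a high vowel), it takes -iz, giving *juiz*.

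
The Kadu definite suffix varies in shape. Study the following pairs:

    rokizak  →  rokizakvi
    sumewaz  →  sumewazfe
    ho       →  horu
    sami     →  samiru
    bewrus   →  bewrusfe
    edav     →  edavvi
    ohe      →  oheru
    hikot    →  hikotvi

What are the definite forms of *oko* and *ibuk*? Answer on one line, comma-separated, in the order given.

okoru, ibukvi

Looking at the final sound of each stem: -fe when the stem ends in a sibilant (*sumewaz*, *bewrus*); -vi when the stem ends in a non-sibilant consonant (*rokizak*, *edav*, *hikot*); -ru when the stem ends in a vowel (*ho*, *sami*, *ohe*).
Since the final sound of *oko* is /o/ (a vowel), it takes -ru, giving *okoru*.
*ibuk* — final sound /k/ (a non-sibilant consonant) → -vi → *ibukvi*.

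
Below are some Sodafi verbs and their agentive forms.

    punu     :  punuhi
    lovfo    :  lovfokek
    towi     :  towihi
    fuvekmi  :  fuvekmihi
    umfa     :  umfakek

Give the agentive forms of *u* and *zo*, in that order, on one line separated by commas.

uhi, zokek

The alternation tracks the last vowel of the stem — -hi when the last vowel of the stem is a high vowel (*punu*, *towi*, *fuvekmi*); -kek when the last vowel of the stem is a non-high vowel (*lovfo*, *umfa*).
*u*: last vowel = /u/, a high vowel → -hi → *uhi*.
The last vowel of *zo* is /o/, which is a non-high vowel, so the suffix is -kek, giving *zokek*.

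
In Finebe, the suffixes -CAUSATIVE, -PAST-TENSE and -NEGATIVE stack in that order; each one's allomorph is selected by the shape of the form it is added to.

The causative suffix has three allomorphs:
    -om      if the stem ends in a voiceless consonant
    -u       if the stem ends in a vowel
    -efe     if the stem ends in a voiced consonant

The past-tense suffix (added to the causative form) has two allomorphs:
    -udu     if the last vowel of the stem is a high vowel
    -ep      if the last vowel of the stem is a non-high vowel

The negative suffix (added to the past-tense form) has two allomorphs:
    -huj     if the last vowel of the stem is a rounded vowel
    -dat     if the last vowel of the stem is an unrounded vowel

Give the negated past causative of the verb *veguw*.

Since the final sound of *veguw* is /w/ (a voiced consonant), it takes -efe, giving *veguwefe*.
The last vowel of the causative form *veguwefe* is /e/, which is a non-high vowel, so the past-tense suffix is -ep, giving *veguwefeep*.
The past-tense form *veguwefeep* — last vowel /e/ (an unrounded vowel) → -dat → *veguwefeepdat*.

veguwefeepdat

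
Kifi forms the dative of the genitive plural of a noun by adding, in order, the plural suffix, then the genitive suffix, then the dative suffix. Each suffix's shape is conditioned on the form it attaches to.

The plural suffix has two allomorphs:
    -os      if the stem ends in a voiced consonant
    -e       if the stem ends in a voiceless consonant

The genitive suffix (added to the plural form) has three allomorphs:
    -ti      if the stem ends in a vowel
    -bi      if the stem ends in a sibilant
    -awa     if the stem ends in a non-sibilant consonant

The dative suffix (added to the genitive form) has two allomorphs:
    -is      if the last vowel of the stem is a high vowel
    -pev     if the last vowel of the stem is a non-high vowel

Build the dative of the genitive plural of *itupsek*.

Since the final consonant of *itupsek* is /k/ (voiceless), it takes -e, giving *itupseke*.
The plural form *itupseke* — final sound /e/ (a vowel) → -ti → *itupseketi*.
Since the last vowel of the genitive form *itupseketi* is /i/ (a high vowel), it takes -is, giving *itupseketiis*.

itupseketiis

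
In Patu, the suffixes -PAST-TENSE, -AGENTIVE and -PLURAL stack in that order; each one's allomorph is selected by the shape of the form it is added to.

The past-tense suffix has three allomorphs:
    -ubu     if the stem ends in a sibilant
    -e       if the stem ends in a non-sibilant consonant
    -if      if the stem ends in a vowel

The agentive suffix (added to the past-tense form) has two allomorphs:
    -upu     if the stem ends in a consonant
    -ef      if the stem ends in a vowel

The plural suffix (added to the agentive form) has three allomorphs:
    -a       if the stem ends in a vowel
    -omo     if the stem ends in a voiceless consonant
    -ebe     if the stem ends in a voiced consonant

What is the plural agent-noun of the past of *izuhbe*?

Since the final sound of *izuhbe* is /e/ (a vowel), it takes -if, giving *izuhbeif*.
The final sound of the past-tense form *izuhbeif* is /f/, which is a consonant, so the agentive suffix is -upu, giving *izuhbeifupu*.
Since the final sound of the agentive form *izuhbeifupu* is /u/ (a vowel), it takes -a, giving *izuhbeifupua*.

izuhbeifupua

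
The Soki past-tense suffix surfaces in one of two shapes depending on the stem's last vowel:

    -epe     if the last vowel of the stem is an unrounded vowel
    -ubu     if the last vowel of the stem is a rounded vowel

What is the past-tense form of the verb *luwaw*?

luwawepe

Since the last vowel of *luwaw* is /a/ (an unrounded vowel), it takes -epe, giving *luwawepe*.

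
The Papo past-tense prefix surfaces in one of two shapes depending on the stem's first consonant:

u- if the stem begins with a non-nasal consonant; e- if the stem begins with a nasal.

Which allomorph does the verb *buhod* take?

Since the first consonant of *buhod* is /b/ (non-nasal), it takes u-.

u-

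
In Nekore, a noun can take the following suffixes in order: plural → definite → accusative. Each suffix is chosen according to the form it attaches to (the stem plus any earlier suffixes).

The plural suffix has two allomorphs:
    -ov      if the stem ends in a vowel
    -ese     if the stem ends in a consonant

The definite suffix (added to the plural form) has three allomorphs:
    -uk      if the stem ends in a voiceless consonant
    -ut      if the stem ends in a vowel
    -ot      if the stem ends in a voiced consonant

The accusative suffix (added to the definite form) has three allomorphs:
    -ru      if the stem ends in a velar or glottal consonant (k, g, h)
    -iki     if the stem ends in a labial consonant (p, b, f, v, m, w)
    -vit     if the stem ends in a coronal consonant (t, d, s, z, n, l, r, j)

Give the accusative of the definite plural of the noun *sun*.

suneseutvit

Since the final sound of *sun* is /n/ (a consonant), it takes -ese, giving *sunese*.
The final sound of the plural form *sunese* is /e/, which is a vowel, so the definite suffix is -ut, giving *suneseut*.
The definite form *suneseut*: final consonant = /t/, coronal → -vit → *suneseutvit*.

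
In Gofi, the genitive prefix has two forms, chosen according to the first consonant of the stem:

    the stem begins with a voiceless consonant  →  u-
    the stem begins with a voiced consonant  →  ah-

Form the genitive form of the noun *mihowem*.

Since the first consonant of *mihowem* is /m/ (voiced), it takes ah-, giving *ahmihowem*.

ahmihowem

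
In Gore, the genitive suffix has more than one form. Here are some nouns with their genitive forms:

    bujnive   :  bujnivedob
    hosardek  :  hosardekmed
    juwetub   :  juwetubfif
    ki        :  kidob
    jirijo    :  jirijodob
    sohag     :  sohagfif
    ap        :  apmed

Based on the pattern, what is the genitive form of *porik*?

The suffix is conditioned by the final sound: -med when the stem ends in a voiceless consonant (*hosardek*, *ap*); -fif when the stem ends in a voiced consonant (*juwetub*, *sohag*); -dob when the stem ends in a vowel (*bujnive*, *ki*, *jirijo*).
The final sound of *porik* is /k/, which is a voiceless consonant, so the suffix is -med, giving *porikmed*.

porikmed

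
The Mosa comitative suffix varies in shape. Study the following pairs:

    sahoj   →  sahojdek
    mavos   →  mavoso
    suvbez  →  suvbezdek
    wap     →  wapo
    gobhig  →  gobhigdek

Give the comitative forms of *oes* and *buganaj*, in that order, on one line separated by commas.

The suffix is conditioned by the final consonant: -o when the stem ends in a voiceless consonant (*mavos*, *wap*); -dek when the stem ends in a voiced consonant (*sahoj*, *suvbez*, *gobhig*).
The final consonant of *oes* is /s/, which is voiceless, so the suffix is -o, giving *oeso*.
*buganaj*: final consonant = /j/, voiced → -dek → *buganajdek*.

oeso, buganajdek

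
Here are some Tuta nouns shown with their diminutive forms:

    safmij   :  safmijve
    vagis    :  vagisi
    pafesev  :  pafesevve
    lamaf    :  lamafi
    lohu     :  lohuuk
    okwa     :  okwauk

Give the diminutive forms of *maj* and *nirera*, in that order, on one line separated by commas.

majve, nirerauk

The suffix is conditioned by the final sound: -i when the stem ends in a voiceless consonant (*vagis*, *lamaf*); -ve when the stem ends in a voiced consonant (*safmij*, *pafesev*); -uk when the stem ends in a vowel (*lohu*, *okwa*).
*maj*: final sound = /j/, a voiced consonant → -ve → *majve*.
The final sound of *nirera* is /a/, which is a vowel, so the suffix is -uk, giving *nirerauk*.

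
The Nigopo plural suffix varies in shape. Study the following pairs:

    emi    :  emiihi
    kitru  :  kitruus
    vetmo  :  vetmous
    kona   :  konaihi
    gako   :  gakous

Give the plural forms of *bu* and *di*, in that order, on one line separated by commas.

Looking at the last vowel of each stem: -us when the last vowel of the stem is a rounded vowel (*kitru*, *vetmo*, *gako*); -ihi when the last vowel of the stem is an unrounded vowel (*emi*, *kona*).
The last vowel of *bu* is /u/, which is a rounded vowel, so the suffix is -us, giving *buus*.
*di*: last vowel = /i/, an unrounded vowel → -ihi → *diihi*.

buus, diihi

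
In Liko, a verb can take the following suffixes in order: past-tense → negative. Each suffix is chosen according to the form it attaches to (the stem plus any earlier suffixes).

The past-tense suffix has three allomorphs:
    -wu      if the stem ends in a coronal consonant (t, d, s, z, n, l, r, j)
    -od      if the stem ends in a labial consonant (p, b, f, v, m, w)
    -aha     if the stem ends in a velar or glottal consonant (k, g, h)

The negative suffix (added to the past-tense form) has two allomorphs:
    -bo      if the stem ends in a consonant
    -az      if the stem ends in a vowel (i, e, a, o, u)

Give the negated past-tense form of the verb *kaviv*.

The final consonant of *kaviv* is /v/, which is labial, so the past-tense suffix is -od, giving *kavivod*.
The past-tense form *kavivod*: final sound = /d/, a consonant → -bo → *kavivodbo*.

kavivodbo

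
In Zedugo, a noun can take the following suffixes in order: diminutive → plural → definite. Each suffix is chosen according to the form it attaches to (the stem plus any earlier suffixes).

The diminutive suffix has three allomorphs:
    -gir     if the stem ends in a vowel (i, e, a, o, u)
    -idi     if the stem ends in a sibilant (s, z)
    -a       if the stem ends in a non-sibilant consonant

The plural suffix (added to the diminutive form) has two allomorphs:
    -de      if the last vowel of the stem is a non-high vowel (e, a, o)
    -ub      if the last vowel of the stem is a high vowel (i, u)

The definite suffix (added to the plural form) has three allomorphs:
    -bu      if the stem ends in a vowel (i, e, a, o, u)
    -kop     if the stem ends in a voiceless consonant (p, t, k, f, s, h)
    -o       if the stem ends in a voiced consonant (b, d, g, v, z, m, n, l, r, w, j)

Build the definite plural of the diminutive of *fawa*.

fawagirubo

*fawa*: final sound = /a/, a vowel → -gir → *fawagir*.
The last vowel of the diminutive form *fawagir* is /i/, which is a high vowel, so the plural suffix is -ub, giving *fawagirub*.
The plural form *fawagirub* — final sound /b/ (a voiced consonant) → -o → *fawagirubo*.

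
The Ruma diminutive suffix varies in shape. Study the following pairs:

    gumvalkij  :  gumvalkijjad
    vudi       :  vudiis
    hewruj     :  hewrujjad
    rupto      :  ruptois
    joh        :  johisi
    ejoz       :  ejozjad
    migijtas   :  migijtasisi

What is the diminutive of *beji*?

bejiis

The suffix is conditioned by the final sound: -isi when the stem ends in a voiceless consonant (*joh*, *migijtas*); -jad when the stem ends in a voiced consonant (*gumvalkij*, *hewruj*, *ejoz*); -is when the stem ends in a vowel (*vudi*, *rupto*).
*beji* — final sound /i/ (a vowel) → -is → *bejiis*.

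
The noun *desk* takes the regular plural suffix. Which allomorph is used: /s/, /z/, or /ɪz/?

/s/

The stem *desk* ends in a voiceless non-sibilant consonant.
The plural suffix surfaces as /ɪz/ after sibilants, /s/ after other voiceless consonants, and /z/ after other voiced sounds.
So the plural -s on *desk* is pronounced /s/.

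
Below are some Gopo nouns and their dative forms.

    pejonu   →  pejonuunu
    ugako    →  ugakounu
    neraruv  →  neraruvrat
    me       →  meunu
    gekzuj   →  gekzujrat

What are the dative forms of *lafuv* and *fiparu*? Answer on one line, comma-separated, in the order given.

lafuvrat, fiparuunu

Looking at the final sound of each stem: -rat when the stem ends in a consonant (*neraruv*, *gekzuj*); -unu when the stem ends in a vowel (*pejonu*, *ugako*, *me*).
*lafuv* — final sound /v/ (a consonant) → -rat → *lafuvrat*.
Since the final sound of *fiparu* is /u/ (a vowel), it takes -unu, giving *fiparuunu*.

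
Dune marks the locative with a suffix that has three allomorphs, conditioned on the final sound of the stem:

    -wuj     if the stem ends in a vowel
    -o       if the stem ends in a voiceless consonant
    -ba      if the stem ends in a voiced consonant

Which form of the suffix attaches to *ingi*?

-wuj

Since the final sound of *ingi* is /i/ (a vowel), it takes -wuj.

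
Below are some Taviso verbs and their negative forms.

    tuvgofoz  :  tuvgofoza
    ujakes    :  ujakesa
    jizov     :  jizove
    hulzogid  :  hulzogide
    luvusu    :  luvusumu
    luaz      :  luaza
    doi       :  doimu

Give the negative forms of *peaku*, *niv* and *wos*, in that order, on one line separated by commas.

peakumu, nive, wosa

The pattern is sibilance of the final sound: -a when the stem ends in a sibilant (*tuvgofoz*, *ujakes*, *luaz*); -e when the stem ends in a non-sibilant consonant (*jizov*, *hulzogid*); -mu when the stem ends in a vowel (*luvusu*, *doi*).
Since the final sound of *peaku* is /u/ (a vowel), it takes -mu, giving *peakumu*.
*niv* — final sound /v/ (a non-sibilant consonant) → -e → *nive*.
Since the final sound of *wos* is /s/ (a sibilant), it takes -a, giving *wosa*.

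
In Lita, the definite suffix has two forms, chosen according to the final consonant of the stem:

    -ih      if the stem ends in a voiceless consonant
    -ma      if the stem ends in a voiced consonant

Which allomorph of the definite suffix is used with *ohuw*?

*ohuw*: final consonant = /w/, voiced → -ma.

-ma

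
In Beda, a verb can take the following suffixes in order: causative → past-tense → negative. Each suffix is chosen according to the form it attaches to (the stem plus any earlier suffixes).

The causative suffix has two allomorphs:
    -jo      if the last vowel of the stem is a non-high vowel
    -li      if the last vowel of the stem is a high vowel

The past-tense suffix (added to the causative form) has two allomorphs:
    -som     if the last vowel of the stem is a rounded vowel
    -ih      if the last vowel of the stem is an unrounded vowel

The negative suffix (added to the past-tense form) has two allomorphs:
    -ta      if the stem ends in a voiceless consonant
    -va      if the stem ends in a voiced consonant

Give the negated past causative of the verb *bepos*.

Since the last vowel of *bepos* is /o/ (a non-high vowel), it takes -jo, giving *beposjo*.
The causative form *beposjo* — last vowel /o/ (a rounded vowel) → -som → *beposjosom*.
The past-tense form *beposjosom*: final consonant = /m/, voiced → -va → *beposjosomva*.

beposjosomva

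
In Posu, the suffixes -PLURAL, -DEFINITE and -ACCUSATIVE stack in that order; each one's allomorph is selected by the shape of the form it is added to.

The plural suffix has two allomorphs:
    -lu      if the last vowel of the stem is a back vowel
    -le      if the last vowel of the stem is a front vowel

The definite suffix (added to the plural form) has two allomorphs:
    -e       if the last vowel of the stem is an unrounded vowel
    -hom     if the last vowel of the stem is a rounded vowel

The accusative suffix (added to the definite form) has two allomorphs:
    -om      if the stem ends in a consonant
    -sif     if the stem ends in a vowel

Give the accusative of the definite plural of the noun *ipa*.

*ipa* — last vowel /a/ (a back vowel) → -lu → *ipalu*.
The plural form *ipalu* — last vowel /u/ (a rounded vowel) → -hom → *ipaluhom*.
The definite form *ipaluhom*: final sound = /m/, a consonant → -om → *ipaluhomom*.

ipaluhomom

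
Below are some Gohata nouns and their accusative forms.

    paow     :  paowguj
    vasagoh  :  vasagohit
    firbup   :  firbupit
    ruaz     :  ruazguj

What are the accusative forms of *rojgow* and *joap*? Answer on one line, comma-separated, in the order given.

rojgowguj, joapit

The suffix is conditioned by the final consonant: -it when the stem ends in a voiceless consonant (*vasagoh*, *firbup*); -guj when the stem ends in a voiced consonant (*paow*, *ruaz*).
*rojgow* — final consonant /w/ (voiced) → -guj → *rojgowguj*.
The final consonant of *joap* is /p/, which is voiceless, so the suffix is -it, giving *joapit*.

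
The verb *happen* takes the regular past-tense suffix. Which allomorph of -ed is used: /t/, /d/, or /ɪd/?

The stem *happen* ends in a voiced sound other than /d/.
The -ed suffix is realized as /ɪd/ after /t, d/; as /t/ after other voiceless consonants; and as /d/ after other voiced sounds.
So -ed on *happen* is pronounced /d/.

/d/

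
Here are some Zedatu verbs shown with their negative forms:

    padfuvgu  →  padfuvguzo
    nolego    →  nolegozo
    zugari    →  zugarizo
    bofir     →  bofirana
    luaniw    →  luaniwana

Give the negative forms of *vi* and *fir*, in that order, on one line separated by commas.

vizo, firana

The pattern is consonant vs. vowel: -ana when the stem ends in a consonant (*bofir*, *luaniw*); -zo when the stem ends in a vowel (*padfuvgu*, *nolego*, *zugari*).
*vi*: final sound = /i/, a vowel → -zo → *vizo*.
*fir*: final sound = /r/, a consonant → -ana → *firana*.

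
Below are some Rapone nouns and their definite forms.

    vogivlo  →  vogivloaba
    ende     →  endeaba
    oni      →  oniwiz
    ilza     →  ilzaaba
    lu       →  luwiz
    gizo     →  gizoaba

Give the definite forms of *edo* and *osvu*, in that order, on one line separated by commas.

The suffix is conditioned by the last vowel: -wiz when the last vowel of the stem is a high vowel (*oni*, *lu*); -aba when the last vowel of the stem is a non-high vowel (*vogivlo*, *ende*, *ilza*, *gizo*).
The last vowel of *edo* is /o/, which is a non-high vowel, so the suffix is -aba, giving *edoaba*.
*osvu*: last vowel = /u/, a high vowel → -wiz → *osvuwiz*.

edoaba, osvuwiz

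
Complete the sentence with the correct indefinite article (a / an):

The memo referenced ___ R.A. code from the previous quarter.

The indefinite article is chosen by the initial *sound* of the following word, not its spelling.
The initialism *R.A.* is read letter by letter; the first letter, R, is pronounced /ɑr/, which begins with a vowel sound.
So the article is *an*: The memo referenced an R.A. code from the previous quarter.

an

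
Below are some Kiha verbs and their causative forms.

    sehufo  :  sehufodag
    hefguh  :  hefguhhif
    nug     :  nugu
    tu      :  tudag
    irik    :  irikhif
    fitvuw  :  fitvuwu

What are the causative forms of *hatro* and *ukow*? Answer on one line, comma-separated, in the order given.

The suffix is conditioned by the final sound: -hif when the stem ends in a voiceless consonant (*hefguh*, *irik*); -u when the stem ends in a voiced consonant (*nug*, *fitvuw*); -dag when the stem ends in a vowel (*sehufo*, *tu*).
The final sound of *hatro* is /o/, which is a vowel, so the suffix is -dag, giving *hatrodag*.
Since the final sound of *ukow* is /w/ (a voiced consonant), it takes -u, giving *ukowu*.

hatrodag, ukowu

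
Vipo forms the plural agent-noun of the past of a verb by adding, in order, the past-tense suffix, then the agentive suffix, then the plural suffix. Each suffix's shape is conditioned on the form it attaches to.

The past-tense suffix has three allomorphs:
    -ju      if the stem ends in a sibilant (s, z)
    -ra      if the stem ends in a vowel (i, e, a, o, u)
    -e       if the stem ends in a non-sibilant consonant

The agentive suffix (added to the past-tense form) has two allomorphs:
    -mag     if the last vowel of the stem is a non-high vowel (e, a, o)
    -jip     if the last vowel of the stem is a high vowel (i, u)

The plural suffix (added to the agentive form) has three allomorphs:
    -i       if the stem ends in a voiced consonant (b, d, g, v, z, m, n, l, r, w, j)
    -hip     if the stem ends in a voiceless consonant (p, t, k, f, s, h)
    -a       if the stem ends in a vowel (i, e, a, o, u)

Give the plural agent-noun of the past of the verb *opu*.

*opu*: final sound = /u/, a vowel → -ra → *opura*.
The past-tense form *opura*: last vowel = /a/, a non-high vowel → -mag → *opuramag*.
The agentive form *opuramag* — final sound /g/ (a voiced consonant) → -i → *opuramagi*.

opuramagi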